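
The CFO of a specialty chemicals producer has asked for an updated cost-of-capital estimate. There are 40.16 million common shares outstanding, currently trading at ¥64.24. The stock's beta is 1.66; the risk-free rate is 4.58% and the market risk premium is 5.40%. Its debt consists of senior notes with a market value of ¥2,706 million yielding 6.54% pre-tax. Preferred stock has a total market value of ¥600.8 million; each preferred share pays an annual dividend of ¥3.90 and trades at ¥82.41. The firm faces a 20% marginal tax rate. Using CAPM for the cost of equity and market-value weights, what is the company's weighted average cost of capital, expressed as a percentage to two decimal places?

Cost of equity via CAPM: Re = 4.58% + 1.66 × 5.4% = 13.5440%.
Cost of preferred: Rp = 3.9 / 82.41 = 4.7324%.
Market value of equity E = 64.24 × 40.16m = 2579.8784m.
Total capital V = 2579.8784 + 600.8 + 2706 = 5886.6784.
Equity: weight = 2579.8784/5886.6784 = 0.4383; cost = 13.544%.
Preferred: weight = 600.8/5886.6784 = 0.1021; cost = 4.7324%.
Senior notes: weight = 2706/5886.6784 = 0.4597; after-tax cost = 6.54% × (1 − 20%) = 5.2320%.
WACC = 0.4383 × 13.5440% + 0.1021 × 4.7324% + 0.4597 × 5.2320% = 8.8238%.

8.82%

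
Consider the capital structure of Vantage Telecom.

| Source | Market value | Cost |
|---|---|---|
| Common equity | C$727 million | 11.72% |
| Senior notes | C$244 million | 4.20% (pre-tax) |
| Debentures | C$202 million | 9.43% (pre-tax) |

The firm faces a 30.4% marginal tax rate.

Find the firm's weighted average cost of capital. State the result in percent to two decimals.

Total capital V = 727 + 244 + 202 = 1173.
Equity: weight = 727/1173 = 0.6198; cost = 11.72%.
Senior notes: weight = 244/1173 = 0.2080; after-tax cost = 4.2% × (1 − 30.4%) = 2.9232%.
Debentures: weight = 202/1173 = 0.1722; after-tax cost = 9.43% × (1 − 30.4%) = 6.5633%.
WACC = 0.6198 × 11.7200% + 0.2080 × 2.9232% + 0.1722 × 6.5633% = 9.0021%.

9.00%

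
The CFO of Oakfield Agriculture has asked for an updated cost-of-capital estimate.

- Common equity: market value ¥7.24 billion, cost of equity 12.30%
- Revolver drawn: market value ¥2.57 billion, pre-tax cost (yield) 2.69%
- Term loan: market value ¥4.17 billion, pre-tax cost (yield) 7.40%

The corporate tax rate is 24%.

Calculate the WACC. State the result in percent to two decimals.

8.42%

Total capital V = 7.24 + 2.57 + 4.17 = 13.98.
Equity: weight = 7.24/13.98 = 0.5179; cost = 12.3%.
Revolver drawn: weight = 2.57/13.98 = 0.1838; after-tax cost = 2.69% × (1 − 24%) = 2.0444%.
Term loan: weight = 4.17/13.98 = 0.2983; after-tax cost = 7.4% × (1 − 24%) = 5.6240%.
WACC = 0.5179 × 12.3000% + 0.1838 × 2.0444% + 0.2983 × 5.6240% = 8.4233%.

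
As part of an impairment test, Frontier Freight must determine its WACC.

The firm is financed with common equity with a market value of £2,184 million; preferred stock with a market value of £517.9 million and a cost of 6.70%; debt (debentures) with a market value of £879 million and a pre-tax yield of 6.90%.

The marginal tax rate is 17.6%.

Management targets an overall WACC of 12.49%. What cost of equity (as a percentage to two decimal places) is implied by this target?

16.60%

Total capital V = 2184 + 517.9 + 879 = 3580.9.
Equity weight = 2184/3580.9 = 0.6099.
Preferred weight = 517.9/3580.9 = 0.1446.
Debentures weight = 879/3580.9 = 0.2455.
Debt contribution = 0.2455 × 6.9% × (1 − 17.6%) = 1.3956%.
Preferred contribution = 0.1446 × 6.7% = 0.9690%.
Required equity contribution = 12.49% − 2.3646% = 10.1254%.
Re = 10.1254% / 0.6099 = 16.6016%.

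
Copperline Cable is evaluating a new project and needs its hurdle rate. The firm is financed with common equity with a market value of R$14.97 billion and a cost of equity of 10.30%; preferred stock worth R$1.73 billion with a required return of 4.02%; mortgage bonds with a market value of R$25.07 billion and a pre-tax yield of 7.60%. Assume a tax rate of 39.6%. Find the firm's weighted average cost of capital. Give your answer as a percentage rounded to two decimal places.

6.61%

Total capital V = 14.97 + 1.73 + 25.07 = 41.77.
Equity: weight = 14.97/41.77 = 0.3584; cost = 10.3%.
Preferred: weight = 1.73/41.77 = 0.0414; cost = 4.02%.
Mortgage bonds: weight = 25.07/41.77 = 0.6002; after-tax cost = 7.6% × (1 − 39.6%) = 4.5904%.
WACC = 0.3584 × 10.3000% + 0.0414 × 4.0200% + 0.6002 × 4.5904% = 6.6130%.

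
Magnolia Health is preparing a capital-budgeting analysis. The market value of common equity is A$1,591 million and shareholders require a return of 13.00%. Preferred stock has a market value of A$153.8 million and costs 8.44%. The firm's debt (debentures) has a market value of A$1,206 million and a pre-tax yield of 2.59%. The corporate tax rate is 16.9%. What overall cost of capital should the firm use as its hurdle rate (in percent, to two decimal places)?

8.33%

Total capital V = 1591 + 153.8 + 1206 = 2950.8.
Equity: weight = 1591/2950.8 = 0.5392; cost = 13%.
Preferred: weight = 153.8/2950.8 = 0.0521; cost = 8.44%.
Debentures: weight = 1206/2950.8 = 0.4087; after-tax cost = 2.59% × (1 − 16.9%) = 2.1523%.
WACC = 0.5392 × 13.0000% + 0.0521 × 8.4400% + 0.4087 × 2.1523% = 8.3288%.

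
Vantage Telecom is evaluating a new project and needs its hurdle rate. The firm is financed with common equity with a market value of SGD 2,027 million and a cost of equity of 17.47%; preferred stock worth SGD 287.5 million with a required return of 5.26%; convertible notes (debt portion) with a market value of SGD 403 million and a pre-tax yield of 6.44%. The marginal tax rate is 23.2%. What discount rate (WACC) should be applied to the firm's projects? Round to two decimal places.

14.32%

Total capital V = 2027 + 287.5 + 403 = 2717.5.
Equity: weight = 2027/2717.5 = 0.7459; cost = 17.47%.
Preferred: weight = 287.5/2717.5 = 0.1058; cost = 5.26%.
Convertible notes (debt portion): weight = 403/2717.5 = 0.1483; after-tax cost = 6.44% × (1 − 23.2%) = 4.9459%.
WACC = 0.7459 × 17.4700% + 0.1058 × 5.2600% + 0.1483 × 4.9459% = 14.3209%.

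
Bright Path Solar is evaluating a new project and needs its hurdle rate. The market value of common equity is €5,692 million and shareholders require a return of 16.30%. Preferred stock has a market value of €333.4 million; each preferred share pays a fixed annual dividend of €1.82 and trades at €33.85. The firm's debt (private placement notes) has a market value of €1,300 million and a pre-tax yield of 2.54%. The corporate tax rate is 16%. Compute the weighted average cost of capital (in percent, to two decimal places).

Cost of preferred: Rp = 1.82 / 33.85 = 5.3767%.
Total capital V = 5692 + 333.4 + 1300 = 7325.4.
Equity: weight = 5692/7325.4 = 0.7770; cost = 16.3%.
Preferred: weight = 333.4/7325.4 = 0.0455; cost = 5.3767%.
Private placement notes: weight = 1300/7325.4 = 0.1775; after-tax cost = 2.54% × (1 − 16%) = 2.1336%.
WACC = 0.7770 × 16.3000% + 0.0455 × 5.3767% + 0.1775 × 2.1336% = 13.2888%.

13.29%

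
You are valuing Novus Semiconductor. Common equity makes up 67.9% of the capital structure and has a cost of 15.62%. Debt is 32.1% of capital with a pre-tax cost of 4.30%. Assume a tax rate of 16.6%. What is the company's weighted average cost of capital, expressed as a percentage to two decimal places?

11.76%

After-tax cost of debt = 4.3% × (1 − 16.6%) = 3.5862%.
WACC = 0.679 × 15.6200% + 0.321 × 3.5862% = 11.7572%.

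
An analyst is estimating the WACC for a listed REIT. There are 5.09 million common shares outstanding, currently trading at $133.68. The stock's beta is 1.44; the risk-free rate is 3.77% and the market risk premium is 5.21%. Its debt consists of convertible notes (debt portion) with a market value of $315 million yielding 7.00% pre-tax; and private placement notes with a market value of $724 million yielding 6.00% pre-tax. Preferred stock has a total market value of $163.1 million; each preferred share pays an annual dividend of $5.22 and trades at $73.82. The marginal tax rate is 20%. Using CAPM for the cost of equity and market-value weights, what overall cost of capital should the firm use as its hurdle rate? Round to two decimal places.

7.47%

Cost of equity via CAPM: Re = 3.77% + 1.44 × 5.21% = 11.2724%.
Cost of preferred: Rp = 5.22 / 73.82 = 7.0713%.
Market value of equity E = 133.68 × 5.09m = 680.4312m.
Total capital V = 680.4312 + 163.1 + 315 + 724 = 1882.5312.
Equity: weight = 680.4312/1882.5312 = 0.3614; cost = 11.2724%.
Preferred: weight = 163.1/1882.5312 = 0.0866; cost = 7.0713%.
Convertible notes (debt portion): weight = 315/1882.5312 = 0.1673; after-tax cost = 7% × (1 − 20%) = 5.6000%.
Private placement notes: weight = 724/1882.5312 = 0.3846; after-tax cost = 6% × (1 − 20%) = 4.8000%.
WACC = 0.3614 × 11.2724% + 0.0866 × 7.0713% + 0.1673 × 5.6000% + 0.3846 × 4.8000% = 7.4701%.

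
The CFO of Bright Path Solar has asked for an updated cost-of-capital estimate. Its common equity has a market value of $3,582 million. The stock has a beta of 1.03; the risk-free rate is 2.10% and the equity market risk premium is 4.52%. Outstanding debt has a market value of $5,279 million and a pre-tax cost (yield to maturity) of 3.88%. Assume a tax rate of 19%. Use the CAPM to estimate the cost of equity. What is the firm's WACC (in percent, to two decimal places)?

Cost of equity via CAPM: Re = 2.1% + 1.03 × 4.52% = 6.7556%.
Total capital V = 3582 + 5279 = 8861.
Equity: weight = 3582/8861 = 0.4042; cost = 6.7556%.
Debt: weight = 5279/8861 = 0.5958; after-tax cost = 3.88% × (1 − 19%) = 3.1428%.
WACC = 0.4042 × 6.7556% + 0.5958 × 3.1428% = 4.6033%.

4.60%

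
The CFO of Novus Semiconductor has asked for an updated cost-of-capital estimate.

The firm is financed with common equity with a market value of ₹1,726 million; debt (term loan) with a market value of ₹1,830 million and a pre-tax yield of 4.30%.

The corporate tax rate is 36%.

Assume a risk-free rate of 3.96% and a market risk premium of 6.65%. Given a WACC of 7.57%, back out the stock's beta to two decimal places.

Total capital V = 1726 + 1830 = 3556.
Equity weight = 1726/3556 = 0.4854.
Term loan weight = 1830/3556 = 0.5146.
Debt contribution = 0.5146 × 4.3% × (1 − 36%) = 1.4162%.
Required equity contribution = 7.57% − 1.4162% = 6.1538%  ⇒  Re = 12.6783%.
CAPM: 12.6783% = 3.96% + β × 6.65%  ⇒  β = 1.3110.

1.31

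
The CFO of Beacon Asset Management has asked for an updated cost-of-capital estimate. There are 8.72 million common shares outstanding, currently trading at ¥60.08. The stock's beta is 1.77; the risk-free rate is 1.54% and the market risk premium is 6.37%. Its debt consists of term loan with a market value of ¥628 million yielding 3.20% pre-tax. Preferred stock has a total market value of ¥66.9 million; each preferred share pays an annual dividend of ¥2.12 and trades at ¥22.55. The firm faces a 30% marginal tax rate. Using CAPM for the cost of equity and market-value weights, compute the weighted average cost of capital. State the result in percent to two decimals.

7.18%

Cost of equity via CAPM: Re = 1.54% + 1.77 × 6.37% = 12.8149%.
Cost of preferred: Rp = 2.12 / 22.55 = 9.4013%.
Market value of equity E = 60.08 × 8.72m = 523.8976m.
Total capital V = 523.8976 + 66.9 + 628 = 1218.7976.
Equity: weight = 523.8976/1218.7976 = 0.4298; cost = 12.8149%.
Preferred: weight = 66.9/1218.7976 = 0.0549; cost = 9.4013%.
Term loan: weight = 628/1218.7976 = 0.5153; after-tax cost = 3.2% × (1 − 30%) = 2.2400%.
WACC = 0.4298 × 12.8149% + 0.0549 × 9.4013% + 0.5153 × 2.2400% = 7.1787%.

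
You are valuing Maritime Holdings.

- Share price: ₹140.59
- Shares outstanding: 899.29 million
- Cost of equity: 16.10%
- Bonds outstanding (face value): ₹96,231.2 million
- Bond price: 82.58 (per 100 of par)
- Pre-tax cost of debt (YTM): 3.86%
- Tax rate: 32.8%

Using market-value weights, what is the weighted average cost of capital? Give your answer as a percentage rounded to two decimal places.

10.89%

Market value of equity E = 140.59 × 899.29m = 126431.1811m. Market value of debt D = 96231.2m × 82.58/100 = 79467.72496m.
Total capital V = 126431.1811 + 79467.72496 = 205898.90606.
Equity: weight = 126431.1811/205898.90606 = 0.6140; cost = 16.1%.
Bonds outstanding: weight = 79467.72496/205898.90606 = 0.3860; after-tax cost = 3.86% × (1 − 32.8%) = 2.5939%.
WACC = 0.6140 × 16.1000% + 0.3860 × 2.5939% = 10.8873%.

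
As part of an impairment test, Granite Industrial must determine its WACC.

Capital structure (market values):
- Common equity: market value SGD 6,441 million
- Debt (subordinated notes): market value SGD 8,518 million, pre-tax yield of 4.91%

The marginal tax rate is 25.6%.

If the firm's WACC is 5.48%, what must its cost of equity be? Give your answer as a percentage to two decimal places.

7.90%

Total capital V = 6441 + 8518 = 14959.
Equity weight = 6441/14959 = 0.4306.
Subordinated notes weight = 8518/14959 = 0.5694.
Debt contribution = 0.5694 × 4.91% × (1 − 25.6%) = 2.0801%.
Required equity contribution = 5.48% − 2.0801% = 3.3999%.
Re = 3.3999% / 0.4306 = 7.8961%.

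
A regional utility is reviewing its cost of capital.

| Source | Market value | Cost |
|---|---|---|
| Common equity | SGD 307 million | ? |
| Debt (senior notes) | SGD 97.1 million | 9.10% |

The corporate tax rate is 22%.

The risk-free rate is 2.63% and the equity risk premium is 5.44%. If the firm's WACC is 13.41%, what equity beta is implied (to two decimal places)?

2.35

Total capital V = 307 + 97.1 = 404.1.
Equity weight = 307/404.1 = 0.7597.
Senior notes weight = 97.1/404.1 = 0.2403.
Debt contribution = 0.2403 × 9.1% × (1 − 22%) = 1.7056%.
Required equity contribution = 13.41% − 1.7056% = 11.7044%  ⇒  Re = 15.4064%.
CAPM: 15.4064% = 2.63% + β × 5.44%  ⇒  β = 2.3486.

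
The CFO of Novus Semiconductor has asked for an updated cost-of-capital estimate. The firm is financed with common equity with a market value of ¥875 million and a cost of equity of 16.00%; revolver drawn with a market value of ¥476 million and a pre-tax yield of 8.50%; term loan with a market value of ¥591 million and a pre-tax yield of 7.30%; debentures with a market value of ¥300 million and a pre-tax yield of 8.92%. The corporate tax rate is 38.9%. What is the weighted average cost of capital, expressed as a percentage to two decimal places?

Total capital V = 875 + 476 + 591 + 300 = 2242.
Equity: weight = 875/2242 = 0.3903; cost = 16%.
Revolver drawn: weight = 476/2242 = 0.2123; after-tax cost = 8.5% × (1 − 38.9%) = 5.1935%.
Term loan: weight = 591/2242 = 0.2636; after-tax cost = 7.3% × (1 − 38.9%) = 4.4603%.
Debentures: weight = 300/2242 = 0.1338; after-tax cost = 8.92% × (1 − 38.9%) = 5.4501%.
WACC = 0.3903 × 16.0000% + 0.2123 × 5.1935% + 0.2636 × 4.4603% + 0.1338 × 5.4501% = 9.2521%.

9.25%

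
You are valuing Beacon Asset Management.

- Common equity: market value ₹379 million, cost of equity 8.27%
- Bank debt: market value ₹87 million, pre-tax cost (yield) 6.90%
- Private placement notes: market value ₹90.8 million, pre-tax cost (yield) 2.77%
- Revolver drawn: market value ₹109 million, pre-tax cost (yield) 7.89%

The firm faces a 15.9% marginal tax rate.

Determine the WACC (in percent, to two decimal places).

6.87%

Total capital V = 379 + 87 + 90.8 + 109 = 665.8.
Equity: weight = 379/665.8 = 0.5692; cost = 8.27%.
Bank debt: weight = 87/665.8 = 0.1307; after-tax cost = 6.9% × (1 − 15.9%) = 5.8029%.
Private placement notes: weight = 90.8/665.8 = 0.1364; after-tax cost = 2.77% × (1 − 15.9%) = 2.3296%.
Revolver drawn: weight = 109/665.8 = 0.1637; after-tax cost = 7.89% × (1 − 15.9%) = 6.6355%.
WACC = 0.5692 × 8.2700% + 0.1307 × 5.8029% + 0.1364 × 2.3296% + 0.1637 × 6.6355% = 6.8699%.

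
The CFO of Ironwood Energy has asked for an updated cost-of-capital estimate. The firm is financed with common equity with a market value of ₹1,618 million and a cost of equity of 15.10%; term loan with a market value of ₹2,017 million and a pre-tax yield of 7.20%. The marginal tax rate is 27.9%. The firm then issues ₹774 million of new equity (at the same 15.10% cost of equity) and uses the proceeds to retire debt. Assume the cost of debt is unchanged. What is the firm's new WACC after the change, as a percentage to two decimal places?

After the change:
Total capital V = 2392 + 1243 = 3635.
Equity: weight = 2392/3635 = 0.6580; cost = 15.1%.
Term loan: weight = 1243/3635 = 0.3420; after-tax cost = 7.2% × (1 − 27.9%) = 5.1912%.
WACC = 0.6580 × 15.1000% + 0.3420 × 5.1912% = 11.7117%.

11.71%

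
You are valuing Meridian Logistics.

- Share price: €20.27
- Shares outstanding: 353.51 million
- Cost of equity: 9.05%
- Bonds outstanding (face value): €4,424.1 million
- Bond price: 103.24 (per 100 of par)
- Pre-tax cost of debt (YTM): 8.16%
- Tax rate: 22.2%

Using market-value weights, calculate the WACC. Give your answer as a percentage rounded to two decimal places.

Market value of equity E = 20.27 × 353.51m = 7165.6477m. Market value of debt D = 4424.1m × 103.24/100 = 4567.44084m.
Total capital V = 7165.6477 + 4567.44084 = 11733.08854.
Equity: weight = 7165.6477/11733.08854 = 0.6107; cost = 9.05%.
Bonds outstanding: weight = 4567.44084/11733.08854 = 0.3893; after-tax cost = 8.16% × (1 − 22.2%) = 6.3485%.
WACC = 0.6107 × 9.0500% + 0.3893 × 6.3485% = 7.9984%.

8.00%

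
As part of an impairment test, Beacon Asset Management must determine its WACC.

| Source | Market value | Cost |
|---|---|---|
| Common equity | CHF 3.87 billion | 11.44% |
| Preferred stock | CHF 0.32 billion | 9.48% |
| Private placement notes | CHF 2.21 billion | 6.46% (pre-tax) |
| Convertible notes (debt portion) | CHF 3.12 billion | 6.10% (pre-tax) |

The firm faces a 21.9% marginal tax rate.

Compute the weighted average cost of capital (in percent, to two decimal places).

Total capital V = 3.87 + 0.32 + 2.21 + 3.12 = 9.52.
Equity: weight = 3.87/9.52 = 0.4065; cost = 11.44%.
Preferred: weight = 0.32/9.52 = 0.0336; cost = 9.48%.
Private placement notes: weight = 2.21/9.52 = 0.2321; after-tax cost = 6.46% × (1 − 21.9%) = 5.0453%.
Convertible notes (debt portion): weight = 3.12/9.52 = 0.3277; after-tax cost = 6.1% × (1 − 21.9%) = 4.7641%.
WACC = 0.4065 × 11.4400% + 0.0336 × 9.4800% + 0.2321 × 5.0453% + 0.3277 × 4.7641% = 7.7017%.

7.70%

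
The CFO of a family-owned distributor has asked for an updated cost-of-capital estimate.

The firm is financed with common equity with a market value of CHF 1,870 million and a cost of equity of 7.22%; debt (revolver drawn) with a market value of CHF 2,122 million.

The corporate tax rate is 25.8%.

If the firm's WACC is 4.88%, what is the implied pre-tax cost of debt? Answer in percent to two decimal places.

3.80%

Total capital V = 1870 + 2122 = 3992.
Equity weight = 1870/3992 = 0.4684.
Revolver drawn weight = 2122/3992 = 0.5316.
Equity contribution = 0.4684 × 7.22% = 3.3821%.
Remaining for debt = 4.88% − 3.3821% = 1.4979%.
Rd × (1 − 25.8%) × 0.5316 = 1.4979%  ⇒  Rd = 3.7977%.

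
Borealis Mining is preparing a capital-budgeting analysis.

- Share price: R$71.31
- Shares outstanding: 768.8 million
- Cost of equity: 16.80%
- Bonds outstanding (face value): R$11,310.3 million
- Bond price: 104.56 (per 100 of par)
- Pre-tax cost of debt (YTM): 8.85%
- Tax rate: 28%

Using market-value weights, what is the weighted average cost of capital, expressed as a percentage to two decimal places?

Market value of equity E = 71.31 × 768.8m = 54823.128m. Market value of debt D = 11310.3m × 104.56/100 = 11826.04968m.
Total capital V = 54823.128 + 11826.04968 = 66649.17768.
Equity: weight = 54823.128/66649.17768 = 0.8226; cost = 16.8%.
Bonds outstanding: weight = 11826.04968/66649.17768 = 0.1774; after-tax cost = 8.85% × (1 − 28%) = 6.3720%.
WACC = 0.8226 × 16.8000% + 0.1774 × 6.3720% = 14.9497%.

14.95%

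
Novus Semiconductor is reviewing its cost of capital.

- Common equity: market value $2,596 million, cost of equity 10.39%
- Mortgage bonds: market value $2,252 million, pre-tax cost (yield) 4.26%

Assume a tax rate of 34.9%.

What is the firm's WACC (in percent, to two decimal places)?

Total capital V = 2596 + 2252 = 4848.
Equity: weight = 2596/4848 = 0.5355; cost = 10.39%.
Mortgage bonds: weight = 2252/4848 = 0.4645; after-tax cost = 4.26% × (1 − 34.9%) = 2.7733%.
WACC = 0.5355 × 10.3900% + 0.4645 × 2.7733% = 6.8519%.

6.85%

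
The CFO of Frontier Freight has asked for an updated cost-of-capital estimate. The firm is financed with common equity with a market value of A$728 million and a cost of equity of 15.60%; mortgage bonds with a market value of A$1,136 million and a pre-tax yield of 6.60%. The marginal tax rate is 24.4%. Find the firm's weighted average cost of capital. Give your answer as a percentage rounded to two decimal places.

Total capital V = 728 + 1136 = 1864.
Equity: weight = 728/1864 = 0.3906; cost = 15.6%.
Mortgage bonds: weight = 1136/1864 = 0.6094; after-tax cost = 6.6% × (1 − 24.4%) = 4.9896%.
WACC = 0.3906 × 15.6000% + 0.6094 × 4.9896% = 9.1336%.

9.13%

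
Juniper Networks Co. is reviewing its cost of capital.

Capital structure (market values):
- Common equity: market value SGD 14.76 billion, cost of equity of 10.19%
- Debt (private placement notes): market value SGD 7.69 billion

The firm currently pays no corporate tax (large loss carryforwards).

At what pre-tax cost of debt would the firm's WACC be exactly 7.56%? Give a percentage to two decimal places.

Total capital V = 14.76 + 7.69 = 22.45.
Equity weight = 14.76/22.45 = 0.6575.
Private placement notes weight = 7.69/22.45 = 0.3425.
Equity contribution = 0.6575 × 10.19% = 6.6995%.
Remaining for debt = 7.56% − 6.6995% = 0.8605%.
Rd × (1 − 0%) × 0.3425 = 0.8605%  ⇒  Rd = 2.5120%.

2.51%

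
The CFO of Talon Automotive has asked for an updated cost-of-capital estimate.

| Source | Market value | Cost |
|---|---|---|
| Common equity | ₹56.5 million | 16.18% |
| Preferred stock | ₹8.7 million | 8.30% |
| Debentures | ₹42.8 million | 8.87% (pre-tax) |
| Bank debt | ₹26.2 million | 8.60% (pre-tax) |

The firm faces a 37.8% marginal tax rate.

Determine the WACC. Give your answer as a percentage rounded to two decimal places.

10.15%

Total capital V = 56.5 + 8.7 + 42.8 + 26.2 = 134.2.
Equity: weight = 56.5/134.2 = 0.4210; cost = 16.18%.
Preferred: weight = 8.7/134.2 = 0.0648; cost = 8.3%.
Debentures: weight = 42.8/134.2 = 0.3189; after-tax cost = 8.87% × (1 − 37.8%) = 5.5171%.
Bank debt: weight = 26.2/134.2 = 0.1952; after-tax cost = 8.6% × (1 − 37.8%) = 5.3492%.
WACC = 0.4210 × 16.1800% + 0.0648 × 8.3000% + 0.3189 × 5.5171% + 0.1952 × 5.3492% = 10.1540%.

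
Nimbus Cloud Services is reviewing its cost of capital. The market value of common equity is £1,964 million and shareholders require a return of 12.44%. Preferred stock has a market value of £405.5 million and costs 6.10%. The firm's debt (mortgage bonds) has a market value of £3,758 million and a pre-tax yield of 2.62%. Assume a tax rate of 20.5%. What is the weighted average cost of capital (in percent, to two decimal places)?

5.67%

Total capital V = 1964 + 405.5 + 3758 = 6127.5.
Equity: weight = 1964/6127.5 = 0.3205; cost = 12.44%.
Preferred: weight = 405.5/6127.5 = 0.0662; cost = 6.1%.
Mortgage bonds: weight = 3758/6127.5 = 0.6133; after-tax cost = 2.62% × (1 − 20.5%) = 2.0829%.
WACC = 0.3205 × 12.4400% + 0.0662 × 6.1000% + 0.6133 × 2.0829% = 5.6684%.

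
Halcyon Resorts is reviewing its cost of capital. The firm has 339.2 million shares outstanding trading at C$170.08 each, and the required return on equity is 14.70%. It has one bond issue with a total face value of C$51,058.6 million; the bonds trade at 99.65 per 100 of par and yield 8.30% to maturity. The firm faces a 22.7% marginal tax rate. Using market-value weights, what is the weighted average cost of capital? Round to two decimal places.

Market value of equity E = 170.08 × 339.2m = 57691.136m. Market value of debt D = 51058.6m × 99.65/100 = 50879.8949m.
Total capital V = 57691.136 + 50879.8949 = 108571.0309.
Equity: weight = 57691.136/108571.0309 = 0.5314; cost = 14.7%.
Bonds outstanding: weight = 50879.8949/108571.0309 = 0.4686; after-tax cost = 8.3% × (1 − 22.7%) = 6.4159%.
WACC = 0.5314 × 14.7000% + 0.4686 × 6.4159% = 10.8178%.

10.82%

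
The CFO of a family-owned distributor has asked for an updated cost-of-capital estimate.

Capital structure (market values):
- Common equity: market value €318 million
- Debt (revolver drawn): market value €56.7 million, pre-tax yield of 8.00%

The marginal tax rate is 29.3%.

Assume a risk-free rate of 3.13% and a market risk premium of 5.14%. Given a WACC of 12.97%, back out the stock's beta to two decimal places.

2.17

Total capital V = 318 + 56.7 = 374.7.
Equity weight = 318/374.7 = 0.8487.
Revolver drawn weight = 56.7/374.7 = 0.1513.
Debt contribution = 0.1513 × 8% × (1 − 29.3%) = 0.8559%.
Required equity contribution = 12.97% − 0.8559% = 12.1141%  ⇒  Re = 14.2741%.
CAPM: 14.2741% = 3.13% + β × 5.14%  ⇒  β = 2.1681.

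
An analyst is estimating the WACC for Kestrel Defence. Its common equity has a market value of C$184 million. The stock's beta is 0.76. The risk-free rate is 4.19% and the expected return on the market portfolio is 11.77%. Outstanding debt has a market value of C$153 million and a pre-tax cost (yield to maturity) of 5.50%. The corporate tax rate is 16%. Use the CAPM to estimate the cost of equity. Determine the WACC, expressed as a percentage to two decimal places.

7.53%

Market risk premium = 11.77% − 4.19% = 7.58%.
Cost of equity via CAPM: Re = 4.19% + 0.76 × 7.58% = 9.9508%.
Total capital V = 184 + 153 = 337.
Equity: weight = 184/337 = 0.5460; cost = 9.9508%.
Debt: weight = 153/337 = 0.4540; after-tax cost = 5.5% × (1 − 16%) = 4.6200%.
WACC = 0.5460 × 9.9508% + 0.4540 × 4.6200% = 7.5306%.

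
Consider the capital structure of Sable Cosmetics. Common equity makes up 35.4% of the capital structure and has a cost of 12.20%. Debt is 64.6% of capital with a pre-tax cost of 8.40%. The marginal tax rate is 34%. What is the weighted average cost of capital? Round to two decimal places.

After-tax cost of debt = 8.4% × (1 − 34%) = 5.5440%.
WACC = 0.354 × 12.2000% + 0.646 × 5.5440% = 7.9002%.

7.90%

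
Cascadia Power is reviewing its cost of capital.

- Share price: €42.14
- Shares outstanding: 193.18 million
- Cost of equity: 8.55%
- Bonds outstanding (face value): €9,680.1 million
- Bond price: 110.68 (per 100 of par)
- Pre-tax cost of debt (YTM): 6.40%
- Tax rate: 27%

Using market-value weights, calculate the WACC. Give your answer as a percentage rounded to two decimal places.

6.35%

Market value of equity E = 42.14 × 193.18m = 8140.6052m. Market value of debt D = 9680.1m × 110.68/100 = 10713.93468m.
Total capital V = 8140.6052 + 10713.93468 = 18854.53988.
Equity: weight = 8140.6052/18854.53988 = 0.4318; cost = 8.55%.
Bonds outstanding: weight = 10713.93468/18854.53988 = 0.5682; after-tax cost = 6.4% × (1 − 27%) = 4.6720%.
WACC = 0.4318 × 8.5500% + 0.5682 × 4.6720% = 6.3464%.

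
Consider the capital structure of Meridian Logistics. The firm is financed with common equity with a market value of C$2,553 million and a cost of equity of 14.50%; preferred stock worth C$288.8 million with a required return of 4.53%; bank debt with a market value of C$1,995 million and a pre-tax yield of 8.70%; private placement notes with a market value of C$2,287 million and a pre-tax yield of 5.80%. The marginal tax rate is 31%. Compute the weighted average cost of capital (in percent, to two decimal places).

Total capital V = 2553 + 288.8 + 1995 + 2287 = 7123.8.
Equity: weight = 2553/7123.8 = 0.3584; cost = 14.5%.
Preferred: weight = 288.8/7123.8 = 0.0405; cost = 4.53%.
Bank debt: weight = 1995/7123.8 = 0.2800; after-tax cost = 8.7% × (1 − 31%) = 6.0030%.
Private placement notes: weight = 2287/7123.8 = 0.3210; after-tax cost = 5.8% × (1 − 31%) = 4.0020%.
WACC = 0.3584 × 14.5000% + 0.0405 × 4.5300% + 0.2800 × 6.0030% + 0.3210 × 4.0020% = 8.3460%.

8.35%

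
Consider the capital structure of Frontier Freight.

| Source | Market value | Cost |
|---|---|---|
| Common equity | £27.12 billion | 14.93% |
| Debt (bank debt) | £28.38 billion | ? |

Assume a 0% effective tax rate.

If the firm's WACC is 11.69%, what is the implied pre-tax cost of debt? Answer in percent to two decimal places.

Total capital V = 27.12 + 28.38 = 55.5.
Equity weight = 27.12/55.5 = 0.4886.
Bank debt weight = 28.38/55.5 = 0.5114.
Equity contribution = 0.4886 × 14.93% = 7.2955%.
Remaining for debt = 11.69% − 7.2955% = 4.3945%.
Rd × (1 − 0%) × 0.5114 = 4.3945%  ⇒  Rd = 8.5938%.

8.59%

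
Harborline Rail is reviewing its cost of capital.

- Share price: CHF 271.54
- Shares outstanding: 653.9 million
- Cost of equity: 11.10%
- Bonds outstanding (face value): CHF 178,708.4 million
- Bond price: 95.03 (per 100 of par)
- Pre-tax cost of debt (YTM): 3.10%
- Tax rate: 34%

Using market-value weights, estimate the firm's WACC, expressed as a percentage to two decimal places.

Market value of equity E = 271.54 × 653.9m = 177560.006m. Market value of debt D = 178708.4m × 95.03/100 = 169826.59252m.
Total capital V = 177560.006 + 169826.59252 = 347386.59852.
Equity: weight = 177560.006/347386.59852 = 0.5111; cost = 11.1%.
Bonds outstanding: weight = 169826.59252/347386.59852 = 0.4889; after-tax cost = 3.1% × (1 − 34%) = 2.0460%.
WACC = 0.5111 × 11.1000% + 0.4889 × 2.0460% = 6.6738%.

6.67%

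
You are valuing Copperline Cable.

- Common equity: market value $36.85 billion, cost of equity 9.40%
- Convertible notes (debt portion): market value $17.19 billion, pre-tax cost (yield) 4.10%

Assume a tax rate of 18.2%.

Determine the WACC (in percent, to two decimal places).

Total capital V = 36.85 + 17.19 = 54.04.
Equity: weight = 36.85/54.04 = 0.6819; cost = 9.4%.
Convertible notes (debt portion): weight = 17.19/54.04 = 0.3181; after-tax cost = 4.1% × (1 − 18.2%) = 3.3538%.
WACC = 0.6819 × 9.4000% + 0.3181 × 3.3538% = 7.4767%.

7.48%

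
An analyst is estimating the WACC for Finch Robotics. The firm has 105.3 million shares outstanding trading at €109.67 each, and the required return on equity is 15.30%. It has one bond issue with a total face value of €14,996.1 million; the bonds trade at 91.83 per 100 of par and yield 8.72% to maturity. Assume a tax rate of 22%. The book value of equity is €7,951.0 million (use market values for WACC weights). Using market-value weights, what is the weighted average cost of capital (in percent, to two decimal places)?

10.68%

Market value of equity E = 109.67 × 105.3m = 11548.251m. Market value of debt D = 14996.1m × 91.83/100 = 13770.91863m.
Total capital V = 11548.251 + 13770.91863 = 25319.16963.
Equity: weight = 11548.251/25319.16963 = 0.4561; cost = 15.3%.
Bonds outstanding: weight = 13770.91863/25319.16963 = 0.5439; after-tax cost = 8.72% × (1 − 22%) = 6.8016%.
WACC = 0.4561 × 15.3000% + 0.5439 × 6.8016% = 10.6778%.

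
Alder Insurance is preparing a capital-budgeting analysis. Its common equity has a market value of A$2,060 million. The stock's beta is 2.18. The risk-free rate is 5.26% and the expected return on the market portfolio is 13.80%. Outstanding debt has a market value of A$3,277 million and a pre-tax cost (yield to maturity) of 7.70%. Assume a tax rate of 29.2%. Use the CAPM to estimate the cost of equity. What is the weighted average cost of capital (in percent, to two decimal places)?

Market risk premium = 13.8% − 5.26% = 8.54%.
Cost of equity via CAPM: Re = 5.26% + 2.18 × 8.54% = 23.8772%.
Total capital V = 2060 + 3277 = 5337.
Equity: weight = 2060/5337 = 0.3860; cost = 23.8772%.
Debt: weight = 3277/5337 = 0.6140; after-tax cost = 7.7% × (1 − 29.2%) = 5.4516%.
WACC = 0.3860 × 23.8772% + 0.6140 × 5.4516% = 12.5636%.

12.56%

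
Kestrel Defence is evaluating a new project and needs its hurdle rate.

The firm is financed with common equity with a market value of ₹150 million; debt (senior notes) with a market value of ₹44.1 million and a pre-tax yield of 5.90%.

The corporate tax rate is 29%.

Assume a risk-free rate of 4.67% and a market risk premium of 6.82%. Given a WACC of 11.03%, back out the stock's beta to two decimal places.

1.23

Total capital V = 150 + 44.1 = 194.1.
Equity weight = 150/194.1 = 0.7728.
Senior notes weight = 44.1/194.1 = 0.2272.
Debt contribution = 0.2272 × 5.9% × (1 − 29%) = 0.9518%.
Required equity contribution = 11.03% − 0.9518% = 10.0782%  ⇒  Re = 13.0413%.
CAPM: 13.0413% = 4.67% + β × 6.82%  ⇒  β = 1.2275.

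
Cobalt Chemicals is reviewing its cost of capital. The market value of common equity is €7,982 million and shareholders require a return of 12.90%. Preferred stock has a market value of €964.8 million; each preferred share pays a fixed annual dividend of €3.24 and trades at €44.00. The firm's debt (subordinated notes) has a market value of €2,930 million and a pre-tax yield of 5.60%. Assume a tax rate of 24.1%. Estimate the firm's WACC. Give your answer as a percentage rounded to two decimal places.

Cost of preferred: Rp = 3.24 / 44.0 = 7.3636%.
Total capital V = 7982 + 964.8 + 2930 = 11876.8.
Equity: weight = 7982/11876.8 = 0.6721; cost = 12.9%.
Preferred: weight = 964.8/11876.8 = 0.0812; cost = 7.3636%.
Subordinated notes: weight = 2930/11876.8 = 0.2467; after-tax cost = 5.6% × (1 − 24.1%) = 4.2504%.
WACC = 0.6721 × 12.9000% + 0.0812 × 7.3636% + 0.2467 × 4.2504% = 10.3164%.

10.32%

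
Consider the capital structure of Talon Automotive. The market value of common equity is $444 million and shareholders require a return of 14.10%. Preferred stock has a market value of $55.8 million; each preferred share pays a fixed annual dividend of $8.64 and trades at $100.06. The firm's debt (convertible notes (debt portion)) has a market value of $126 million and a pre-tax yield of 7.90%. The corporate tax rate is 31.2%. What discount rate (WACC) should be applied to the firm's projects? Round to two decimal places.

11.87%

Cost of preferred: Rp = 8.64 / 100.06 = 8.6348%.
Total capital V = 444 + 55.8 + 126 = 625.8.
Equity: weight = 444/625.8 = 0.7095; cost = 14.1%.
Preferred: weight = 55.8/625.8 = 0.0892; cost = 8.6348%.
Convertible notes (debt portion): weight = 126/625.8 = 0.2013; after-tax cost = 7.9% × (1 − 31.2%) = 5.4352%.
WACC = 0.7095 × 14.1000% + 0.0892 × 8.6348% + 0.2013 × 5.4352% = 11.8681%.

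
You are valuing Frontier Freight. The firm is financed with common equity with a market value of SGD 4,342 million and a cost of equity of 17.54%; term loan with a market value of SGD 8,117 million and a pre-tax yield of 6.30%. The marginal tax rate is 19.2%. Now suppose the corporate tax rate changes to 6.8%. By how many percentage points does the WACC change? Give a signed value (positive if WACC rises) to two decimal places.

+0.51 pp

Current WACC:
Total capital V = 4342 + 8117 = 12459.
Equity: weight = 4342/12459 = 0.3485; cost = 17.54%.
Term loan: weight = 8117/12459 = 0.6515; after-tax cost = 6.3% × (1 − 19.2%) = 5.0904%.
WACC = 0.3485 × 17.5400% + 0.6515 × 5.0904% = 9.4291%.
After the change:
Total capital V = 4342 + 8117 = 12459.
Equity: weight = 4342/12459 = 0.3485; cost = 17.54%.
Term loan: weight = 8117/12459 = 0.6515; after-tax cost = 6.3% × (1 − 6.8%) = 5.8716%.
WACC = 0.3485 × 17.5400% + 0.6515 × 5.8716% = 9.9381%.
Change in WACC = 9.9381% − 9.4291% = 0.5089 pp.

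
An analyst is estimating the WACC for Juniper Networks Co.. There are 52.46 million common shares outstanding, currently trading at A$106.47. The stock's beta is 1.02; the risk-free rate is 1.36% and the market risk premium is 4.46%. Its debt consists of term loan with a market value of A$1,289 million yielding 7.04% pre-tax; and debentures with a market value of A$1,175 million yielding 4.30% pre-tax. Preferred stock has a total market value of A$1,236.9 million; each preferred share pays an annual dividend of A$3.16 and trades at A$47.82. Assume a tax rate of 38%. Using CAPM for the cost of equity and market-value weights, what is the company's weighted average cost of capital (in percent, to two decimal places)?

Cost of equity via CAPM: Re = 1.36% + 1.02 × 4.46% = 5.9092%.
Cost of preferred: Rp = 3.16 / 47.82 = 6.6081%.
Market value of equity E = 106.47 × 52.46m = 5585.4162m.
Total capital V = 5585.4162 + 1236.9 + 1289 + 1175 = 9286.3162.
Equity: weight = 5585.4162/9286.3162 = 0.6015; cost = 5.9092%.
Preferred: weight = 1236.9/9286.3162 = 0.1332; cost = 6.6081%.
Term loan: weight = 1289/9286.3162 = 0.1388; after-tax cost = 7.04% × (1 − 38%) = 4.3648%.
Debentures: weight = 1175/9286.3162 = 0.1265; after-tax cost = 4.3% × (1 − 38%) = 2.6660%.
WACC = 0.6015 × 5.9092% + 0.1332 × 6.6081% + 0.1388 × 4.3648% + 0.1265 × 2.6660% = 5.3776%.

5.38%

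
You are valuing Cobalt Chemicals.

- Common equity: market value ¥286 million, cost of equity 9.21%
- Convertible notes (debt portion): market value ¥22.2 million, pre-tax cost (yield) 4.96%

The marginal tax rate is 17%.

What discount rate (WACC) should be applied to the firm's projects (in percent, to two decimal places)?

Total capital V = 286 + 22.2 = 308.2.
Equity: weight = 286/308.2 = 0.9280; cost = 9.21%.
Convertible notes (debt portion): weight = 22.2/308.2 = 0.0720; after-tax cost = 4.96% × (1 − 17%) = 4.1168%.
WACC = 0.9280 × 9.2100% + 0.0720 × 4.1168% = 8.8431%.

8.84%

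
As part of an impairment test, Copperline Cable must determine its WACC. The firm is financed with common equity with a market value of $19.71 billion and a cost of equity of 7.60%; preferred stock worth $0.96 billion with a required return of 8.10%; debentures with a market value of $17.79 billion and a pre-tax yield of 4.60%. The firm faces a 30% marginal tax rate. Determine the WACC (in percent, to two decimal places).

Total capital V = 19.71 + 0.96 + 17.79 = 38.46.
Equity: weight = 19.71/38.46 = 0.5125; cost = 7.6%.
Preferred: weight = 0.96/38.46 = 0.0250; cost = 8.1%.
Debentures: weight = 17.79/38.46 = 0.4626; after-tax cost = 4.6% × (1 − 30%) = 3.2200%.
WACC = 0.5125 × 7.6000% + 0.0250 × 8.1000% + 0.4626 × 3.2200% = 5.5865%.

5.59%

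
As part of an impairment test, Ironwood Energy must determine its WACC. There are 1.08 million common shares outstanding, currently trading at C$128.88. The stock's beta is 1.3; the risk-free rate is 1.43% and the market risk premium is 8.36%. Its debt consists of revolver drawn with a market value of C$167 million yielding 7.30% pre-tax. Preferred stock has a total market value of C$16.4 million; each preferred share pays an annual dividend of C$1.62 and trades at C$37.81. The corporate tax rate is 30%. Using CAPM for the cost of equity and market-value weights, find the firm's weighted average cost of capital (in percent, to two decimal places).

Cost of equity via CAPM: Re = 1.43% + 1.3 × 8.36% = 12.2980%.
Cost of preferred: Rp = 1.62 / 37.81 = 4.2846%.
Market value of equity E = 128.88 × 1.08m = 139.1904m.
Total capital V = 139.1904 + 16.4 + 167 = 322.5904.
Equity: weight = 139.1904/322.5904 = 0.4315; cost = 12.298%.
Preferred: weight = 16.4/322.5904 = 0.0508; cost = 4.2846%.
Revolver drawn: weight = 167/322.5904 = 0.5177; after-tax cost = 7.3% × (1 − 30%) = 5.1100%.
WACC = 0.4315 × 12.2980% + 0.0508 × 4.2846% + 0.5177 × 5.1100% = 8.1695%.

8.17%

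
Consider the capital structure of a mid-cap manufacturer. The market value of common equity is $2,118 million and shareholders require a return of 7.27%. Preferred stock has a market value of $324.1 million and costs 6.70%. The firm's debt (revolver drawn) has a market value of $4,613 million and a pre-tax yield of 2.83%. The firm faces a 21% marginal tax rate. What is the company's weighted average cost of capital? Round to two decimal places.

Total capital V = 2118 + 324.1 + 4613 = 7055.1.
Equity: weight = 2118/7055.1 = 0.3002; cost = 7.27%.
Preferred: weight = 324.1/7055.1 = 0.0459; cost = 6.7%.
Revolver drawn: weight = 4613/7055.1 = 0.6539; after-tax cost = 2.83% × (1 − 21%) = 2.2357%.
WACC = 0.3002 × 7.2700% + 0.0459 × 6.7000% + 0.6539 × 2.2357% = 3.9521%.

3.95%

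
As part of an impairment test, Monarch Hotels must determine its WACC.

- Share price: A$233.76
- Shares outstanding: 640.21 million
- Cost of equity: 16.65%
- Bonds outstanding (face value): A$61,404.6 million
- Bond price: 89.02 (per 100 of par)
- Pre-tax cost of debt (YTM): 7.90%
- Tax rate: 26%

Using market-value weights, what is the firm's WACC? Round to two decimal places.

Market value of equity E = 233.76 × 640.21m = 149655.4896m. Market value of debt D = 61404.6m × 89.02/100 = 54662.37492m.
Total capital V = 149655.4896 + 54662.37492 = 204317.86452.
Equity: weight = 149655.4896/204317.86452 = 0.7325; cost = 16.65%.
Bonds outstanding: weight = 54662.37492/204317.86452 = 0.2675; after-tax cost = 7.9% × (1 − 26%) = 5.8460%.
WACC = 0.7325 × 16.6500% + 0.2675 × 5.8460% = 13.7595%.

13.76%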